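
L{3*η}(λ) 3/λ^2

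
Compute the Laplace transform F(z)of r z^(-2)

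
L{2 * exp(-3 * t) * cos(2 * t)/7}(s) 2 * (s + 3)/(7 * ((s + 3)^2 + 4))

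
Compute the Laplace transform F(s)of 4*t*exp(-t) 4/(s+1)^2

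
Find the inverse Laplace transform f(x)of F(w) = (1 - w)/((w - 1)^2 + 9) -exp(x)*cos(3*x)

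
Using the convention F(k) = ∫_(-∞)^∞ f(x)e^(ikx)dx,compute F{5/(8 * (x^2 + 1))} 5 * pi * exp(-Abs(k))/8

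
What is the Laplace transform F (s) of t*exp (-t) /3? 1/ (3*(s + 1) ^2) 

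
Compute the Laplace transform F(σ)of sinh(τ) 1/(σ^2 - 1)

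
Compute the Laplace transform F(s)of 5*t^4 120/s^5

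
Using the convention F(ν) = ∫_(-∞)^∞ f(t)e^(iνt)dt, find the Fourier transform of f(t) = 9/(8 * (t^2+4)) 9 * pi * exp(-2 * Abs(ν))/16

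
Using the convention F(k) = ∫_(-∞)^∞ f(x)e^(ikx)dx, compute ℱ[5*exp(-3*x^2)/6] 5*sqrt(3)*sqrt(pi)*exp(-k^2/12)/18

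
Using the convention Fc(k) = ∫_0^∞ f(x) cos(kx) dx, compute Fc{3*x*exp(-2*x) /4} 3*(4 - k^2) /(4*(k^2 + 4) ^2) 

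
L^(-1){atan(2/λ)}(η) sin(2 * η)/η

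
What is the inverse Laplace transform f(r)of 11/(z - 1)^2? 11 * r * exp(r)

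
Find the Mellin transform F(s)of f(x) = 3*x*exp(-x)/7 3*gamma(s + 1)/7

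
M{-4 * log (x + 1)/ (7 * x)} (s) 4 * pi * csc (pi * s)/ (7 * (s - 1))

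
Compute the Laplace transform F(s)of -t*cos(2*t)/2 (4 - s^2)/(2*(s^2 + 4)^2)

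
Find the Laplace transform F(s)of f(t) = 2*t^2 4/s^3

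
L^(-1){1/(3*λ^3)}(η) η^2/6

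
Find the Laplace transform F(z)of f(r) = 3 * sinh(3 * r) 9/(z^2 - 9)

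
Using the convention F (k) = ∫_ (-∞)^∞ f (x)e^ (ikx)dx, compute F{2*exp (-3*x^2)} 2*sqrt (3)*sqrt (pi)*exp (-k^2/12)/3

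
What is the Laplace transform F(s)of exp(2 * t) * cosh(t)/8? (s - 2)/(8 * ((s - 2)^2 - 1))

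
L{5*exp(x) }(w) 5/(w - 1) 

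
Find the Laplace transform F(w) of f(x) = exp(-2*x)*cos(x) (w + 2) /((w + 2) ^2 + 1) 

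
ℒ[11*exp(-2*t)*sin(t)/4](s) 11/(4*((s + 2)^2 + 1))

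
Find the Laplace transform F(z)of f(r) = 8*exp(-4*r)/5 8/(5*(z + 4))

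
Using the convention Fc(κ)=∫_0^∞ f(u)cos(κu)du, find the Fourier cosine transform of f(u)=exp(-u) 1/(κ^2+1)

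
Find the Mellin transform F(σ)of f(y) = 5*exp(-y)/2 5*gamma(σ)/2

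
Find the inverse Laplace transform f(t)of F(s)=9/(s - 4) 9 * exp(4 * t)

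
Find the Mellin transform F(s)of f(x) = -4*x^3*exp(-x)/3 -4*gamma(s + 3)/3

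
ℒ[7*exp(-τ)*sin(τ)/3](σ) 7/(3*((σ + 1)^2 + 1))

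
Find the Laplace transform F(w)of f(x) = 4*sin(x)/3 4/(3*(w^2 + 1))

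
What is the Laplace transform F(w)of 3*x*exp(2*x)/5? 3/(5*(w - 2)^2)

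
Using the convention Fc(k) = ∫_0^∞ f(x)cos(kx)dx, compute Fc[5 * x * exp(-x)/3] 5 * (1 - k^2)/(3 * (k^2 + 1)^2)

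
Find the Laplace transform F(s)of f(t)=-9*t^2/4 -9/(2*s^3)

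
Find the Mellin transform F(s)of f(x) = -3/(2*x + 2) -3*pi*csc(pi*s)/2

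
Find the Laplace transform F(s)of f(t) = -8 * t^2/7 -16/(7 * s^3)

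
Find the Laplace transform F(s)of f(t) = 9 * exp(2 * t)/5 9/(5 * (s - 2))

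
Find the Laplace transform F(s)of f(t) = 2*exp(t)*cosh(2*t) 2*(s - 1)/((s - 1)^2 - 4)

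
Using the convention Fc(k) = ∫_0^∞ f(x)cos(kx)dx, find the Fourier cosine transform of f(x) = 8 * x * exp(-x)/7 8 * (1 - k^2)/(7 * (k^2 + 1)^2)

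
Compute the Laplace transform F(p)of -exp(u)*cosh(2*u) (1 - p)/((p - 1)^2-4)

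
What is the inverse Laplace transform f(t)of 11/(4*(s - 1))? 11*exp(t)/4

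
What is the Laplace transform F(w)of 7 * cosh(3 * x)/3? 7 * w/(3 * (w^2 - 9))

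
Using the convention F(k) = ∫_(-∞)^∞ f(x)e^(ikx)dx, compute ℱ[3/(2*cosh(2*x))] 3*pi/(4*cosh(pi*k/4))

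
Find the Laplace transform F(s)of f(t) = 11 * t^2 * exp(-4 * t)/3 22/(3 * (s + 4)^3)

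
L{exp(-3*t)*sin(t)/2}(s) 1/(2*((s + 3)^2 + 1))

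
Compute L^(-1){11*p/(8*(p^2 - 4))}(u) 11*cosh(2*u)/8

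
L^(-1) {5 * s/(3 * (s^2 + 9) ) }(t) 5 * cos(3 * t) /3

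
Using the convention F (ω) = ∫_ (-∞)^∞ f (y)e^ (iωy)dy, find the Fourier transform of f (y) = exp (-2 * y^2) sqrt (2) * sqrt (pi) * exp (-ω^2/8)/2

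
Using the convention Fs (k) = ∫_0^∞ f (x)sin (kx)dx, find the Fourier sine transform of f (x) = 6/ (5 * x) 3 * pi/5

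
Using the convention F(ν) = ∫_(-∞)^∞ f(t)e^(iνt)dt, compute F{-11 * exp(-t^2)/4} -11 * sqrt(pi) * exp(-ν^2/4)/4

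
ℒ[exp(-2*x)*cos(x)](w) (w + 2)/((w + 2)^2 + 1)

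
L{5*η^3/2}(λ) 15/λ^4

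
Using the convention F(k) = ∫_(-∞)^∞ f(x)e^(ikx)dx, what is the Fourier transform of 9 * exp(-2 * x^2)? 9 * sqrt(2) * sqrt(pi) * exp(-k^2/8)/2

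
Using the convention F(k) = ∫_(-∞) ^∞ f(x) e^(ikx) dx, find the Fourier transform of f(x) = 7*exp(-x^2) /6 7*sqrt(pi)*exp(-k^2/4) /6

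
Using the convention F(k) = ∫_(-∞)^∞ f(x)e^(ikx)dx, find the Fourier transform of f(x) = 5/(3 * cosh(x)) 5 * pi/(3 * cosh(pi * k/2))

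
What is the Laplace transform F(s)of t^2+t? s^(-2)+2/s^3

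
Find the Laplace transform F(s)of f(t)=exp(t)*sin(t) 1/((s - 1)^2+1)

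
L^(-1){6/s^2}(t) 6 * t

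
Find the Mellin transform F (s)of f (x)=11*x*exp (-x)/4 11*gamma (s+1)/4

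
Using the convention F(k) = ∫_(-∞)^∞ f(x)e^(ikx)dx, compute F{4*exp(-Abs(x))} 8/(k^2+1)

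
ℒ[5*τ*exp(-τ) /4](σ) 5/(4*(σ + 1) ^2) 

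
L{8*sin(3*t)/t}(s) 8*atan(3/s)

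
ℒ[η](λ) λ^(-2)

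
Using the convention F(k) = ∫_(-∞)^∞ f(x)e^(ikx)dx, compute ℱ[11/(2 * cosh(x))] 11 * pi/(2 * cosh(pi * k/2))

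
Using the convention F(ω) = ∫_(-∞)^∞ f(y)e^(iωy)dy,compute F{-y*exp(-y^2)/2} -I*sqrt(pi)*ω*exp(-ω^2/4)/4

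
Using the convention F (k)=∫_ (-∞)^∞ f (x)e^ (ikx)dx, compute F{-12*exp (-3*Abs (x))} -72/ (k^2 + 9)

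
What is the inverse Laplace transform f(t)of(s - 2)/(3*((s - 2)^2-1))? exp(2*t)*cosh(t)/3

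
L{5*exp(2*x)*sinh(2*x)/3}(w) 10/(3*w*(w - 4))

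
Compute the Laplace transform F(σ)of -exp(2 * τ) -1/(σ - 2)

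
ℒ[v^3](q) 6/q^4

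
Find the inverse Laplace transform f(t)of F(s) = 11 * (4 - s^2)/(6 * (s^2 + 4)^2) -11 * t * cos(2 * t)/6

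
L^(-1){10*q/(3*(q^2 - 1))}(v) 10*cosh(v)/3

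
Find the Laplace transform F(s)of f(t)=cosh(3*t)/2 s/(2*(s^2 - 9))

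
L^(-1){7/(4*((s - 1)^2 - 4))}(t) 7*exp(t)*sinh(2*t)/8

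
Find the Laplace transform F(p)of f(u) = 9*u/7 9/(7*p^2)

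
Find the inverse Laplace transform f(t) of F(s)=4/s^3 2 * t^2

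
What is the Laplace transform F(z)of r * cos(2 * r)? (z^2 - 4)/(z^2+4)^2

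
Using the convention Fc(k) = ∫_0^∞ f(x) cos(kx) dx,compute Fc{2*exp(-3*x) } 6/(k^2 + 9) 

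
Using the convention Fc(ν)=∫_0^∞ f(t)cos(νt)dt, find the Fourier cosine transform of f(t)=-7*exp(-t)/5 -7/(5*ν^2 + 5)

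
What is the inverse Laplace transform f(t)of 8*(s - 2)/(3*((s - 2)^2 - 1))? 8*exp(2*t)*cosh(t)/3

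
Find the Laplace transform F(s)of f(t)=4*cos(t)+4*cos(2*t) 4*s/(s^2+1)+4*s/(s^2+4)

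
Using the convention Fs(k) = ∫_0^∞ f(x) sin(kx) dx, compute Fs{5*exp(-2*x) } 5*k/(k^2 + 4) 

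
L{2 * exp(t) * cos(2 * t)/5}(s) 2 * (s - 1)/(5 * ((s - 1)^2 + 4))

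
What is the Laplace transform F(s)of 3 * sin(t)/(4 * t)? 3 * atan(1/s)/4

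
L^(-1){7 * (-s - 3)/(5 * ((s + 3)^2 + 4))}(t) -7 * exp(-3 * t) * cos(2 * t)/5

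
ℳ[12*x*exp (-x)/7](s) 12*gamma (s + 1)/7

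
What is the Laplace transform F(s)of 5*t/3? 5/(3*s^2)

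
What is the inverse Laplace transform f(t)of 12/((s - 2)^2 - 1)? 12*exp(2*t)*sinh(t)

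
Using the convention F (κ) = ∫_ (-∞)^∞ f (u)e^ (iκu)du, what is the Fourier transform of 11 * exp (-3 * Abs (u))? 66/ (κ^2 + 9)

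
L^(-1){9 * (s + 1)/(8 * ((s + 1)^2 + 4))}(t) 9 * exp(-t) * cos(2 * t)/8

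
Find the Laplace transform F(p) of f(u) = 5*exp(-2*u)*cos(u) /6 5*(p + 2) /(6*((p + 2) ^2 + 1) ) 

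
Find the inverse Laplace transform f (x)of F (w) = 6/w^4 x^3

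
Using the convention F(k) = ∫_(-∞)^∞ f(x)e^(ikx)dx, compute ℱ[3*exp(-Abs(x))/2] 3/(k^2 + 1)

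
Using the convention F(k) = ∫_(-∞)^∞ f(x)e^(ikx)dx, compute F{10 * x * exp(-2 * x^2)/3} 5 * sqrt(2) * I * sqrt(pi) * k * exp(-k^2/8)/12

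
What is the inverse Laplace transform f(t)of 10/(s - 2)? 10*exp(2*t)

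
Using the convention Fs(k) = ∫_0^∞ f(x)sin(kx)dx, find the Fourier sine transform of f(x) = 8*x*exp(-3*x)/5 48*k/(5*(k^2+9)^2)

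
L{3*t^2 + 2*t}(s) 6/s^3 + 2/s^2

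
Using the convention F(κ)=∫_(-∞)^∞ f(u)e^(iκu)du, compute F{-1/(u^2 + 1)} -pi*exp(-Abs(κ))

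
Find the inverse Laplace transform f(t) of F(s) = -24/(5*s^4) -4*t^3/5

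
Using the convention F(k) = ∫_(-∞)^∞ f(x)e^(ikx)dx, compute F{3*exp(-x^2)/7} 3*sqrt(pi)*exp(-k^2/4)/7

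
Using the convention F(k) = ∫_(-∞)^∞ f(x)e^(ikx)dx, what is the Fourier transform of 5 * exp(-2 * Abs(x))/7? 20/(7 * (k^2 + 4))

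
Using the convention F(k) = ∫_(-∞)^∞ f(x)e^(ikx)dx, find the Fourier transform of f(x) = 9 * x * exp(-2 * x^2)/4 9 * sqrt(2) * I * sqrt(pi) * k * exp(-k^2/8)/32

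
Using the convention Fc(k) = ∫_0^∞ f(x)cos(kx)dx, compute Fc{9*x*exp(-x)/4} 9*(1 - k^2)/(4*(k^2 + 1)^2)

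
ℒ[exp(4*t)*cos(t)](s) (s - 4)/((s - 4)^2 + 1)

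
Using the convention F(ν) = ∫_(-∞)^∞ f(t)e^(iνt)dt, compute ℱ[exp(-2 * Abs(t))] 4/(ν^2 + 4)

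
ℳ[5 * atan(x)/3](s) -5 * pi * sec(pi * s/2)/(6 * s)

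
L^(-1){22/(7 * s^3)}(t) 11 * t^2/7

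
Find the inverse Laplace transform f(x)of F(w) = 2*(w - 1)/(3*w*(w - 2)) 2*exp(x)*cosh(x)/3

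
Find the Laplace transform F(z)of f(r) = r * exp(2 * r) (z - 2)^(-2)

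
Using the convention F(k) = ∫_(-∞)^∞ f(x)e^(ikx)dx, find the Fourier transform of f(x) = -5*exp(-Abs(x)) -10/(k^2+1)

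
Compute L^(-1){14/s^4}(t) 7 * t^3/3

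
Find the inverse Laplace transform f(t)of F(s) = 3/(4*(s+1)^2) 3*t*exp(-t)/4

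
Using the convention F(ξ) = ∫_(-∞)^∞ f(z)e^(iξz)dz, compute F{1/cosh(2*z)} pi/(2*cosh(pi*ξ/4))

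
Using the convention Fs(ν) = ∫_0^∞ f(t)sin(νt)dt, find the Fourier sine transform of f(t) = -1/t -pi/2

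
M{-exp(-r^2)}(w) -gamma(w/2)/2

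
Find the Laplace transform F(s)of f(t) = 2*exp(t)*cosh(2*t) 2*(s - 1)/((s - 1)^2 - 4)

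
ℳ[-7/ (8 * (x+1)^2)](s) 7 * pi * (s - 1)/ (8 * sin (pi * s))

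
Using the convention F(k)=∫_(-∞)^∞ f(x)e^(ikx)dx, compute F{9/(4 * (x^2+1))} 9 * pi * exp(-Abs(k))/4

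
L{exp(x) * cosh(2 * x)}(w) (w - 1)/((w - 1)^2 - 4)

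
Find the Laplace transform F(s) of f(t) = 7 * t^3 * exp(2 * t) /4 21/(2 * (s - 2) ^4) 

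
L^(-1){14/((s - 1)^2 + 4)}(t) 7 * exp(t) * sin(2 * t)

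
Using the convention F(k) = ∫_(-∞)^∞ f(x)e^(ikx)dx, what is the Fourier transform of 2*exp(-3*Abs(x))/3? 4/(k^2 + 9)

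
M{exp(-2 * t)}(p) gamma(p)/2^p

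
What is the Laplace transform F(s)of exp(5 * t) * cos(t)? (s - 5)/((s - 5)^2 + 1)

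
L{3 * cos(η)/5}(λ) 3 * λ/(5 * (λ^2+1))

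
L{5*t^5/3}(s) 200/s^6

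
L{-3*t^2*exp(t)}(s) -6/(s - 1)^3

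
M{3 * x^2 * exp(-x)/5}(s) 3 * gamma(s + 2)/5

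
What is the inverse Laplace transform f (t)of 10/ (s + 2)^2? 10*t*exp (-2*t)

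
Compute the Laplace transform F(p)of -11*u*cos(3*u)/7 11*(9 - p^2)/(7*(p^2+9)^2)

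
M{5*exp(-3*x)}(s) 5*gamma(s)/3^s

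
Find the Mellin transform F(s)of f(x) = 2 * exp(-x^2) gamma(s/2)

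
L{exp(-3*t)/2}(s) 1/(2*(s + 3))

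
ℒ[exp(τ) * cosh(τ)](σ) (σ - 1)/(σ * (σ - 2))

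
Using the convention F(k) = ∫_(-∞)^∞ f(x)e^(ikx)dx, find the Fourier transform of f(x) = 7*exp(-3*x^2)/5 7*sqrt(3)*sqrt(pi)*exp(-k^2/12)/15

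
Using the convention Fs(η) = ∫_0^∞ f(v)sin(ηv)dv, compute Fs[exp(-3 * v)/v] atan(η/3)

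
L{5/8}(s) 5/(8 * s)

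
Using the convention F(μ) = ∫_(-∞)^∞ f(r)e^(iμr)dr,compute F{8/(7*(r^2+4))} 4*pi*exp(-2*Abs(μ))/7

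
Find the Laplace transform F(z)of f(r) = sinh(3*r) 3/(z^2-9)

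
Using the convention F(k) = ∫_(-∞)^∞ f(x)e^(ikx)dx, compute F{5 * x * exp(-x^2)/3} 5 * I * sqrt(pi) * k * exp(-k^2/4)/6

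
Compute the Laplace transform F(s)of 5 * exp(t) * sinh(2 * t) 10/((s - 1)^2 - 4)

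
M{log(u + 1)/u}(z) -pi*csc(pi*z)/(z - 1)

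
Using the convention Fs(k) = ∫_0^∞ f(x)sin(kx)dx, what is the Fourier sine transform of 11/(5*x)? 11*pi/10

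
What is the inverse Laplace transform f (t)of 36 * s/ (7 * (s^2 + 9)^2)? 6 * t * sin (3 * t)/7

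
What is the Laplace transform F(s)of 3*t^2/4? 3/(2*s^3)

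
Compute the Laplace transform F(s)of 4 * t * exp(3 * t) 4/(s - 3)^2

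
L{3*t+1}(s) 1/s+3/s^2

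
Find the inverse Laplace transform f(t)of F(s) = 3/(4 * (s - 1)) 3 * exp(t)/4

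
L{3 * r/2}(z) 3/(2 * z^2)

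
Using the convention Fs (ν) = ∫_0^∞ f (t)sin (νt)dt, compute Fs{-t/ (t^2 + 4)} -pi * exp (-2 * ν)/2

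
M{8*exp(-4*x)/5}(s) 2^(3 - 2*s)*gamma(s)/5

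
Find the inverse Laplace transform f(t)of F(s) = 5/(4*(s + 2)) 5*exp(-2*t)/4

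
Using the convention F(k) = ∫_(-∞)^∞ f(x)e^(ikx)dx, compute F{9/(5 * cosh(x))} 9 * pi/(5 * cosh(pi * k/2))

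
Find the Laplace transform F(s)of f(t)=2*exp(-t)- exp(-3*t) 2/(s+1) - 1/(s+3)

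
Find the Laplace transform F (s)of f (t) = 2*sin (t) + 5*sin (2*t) 10/ (s^2 + 4) + 2/ (s^2 + 1)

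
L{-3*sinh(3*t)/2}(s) -9/(2*s^2 - 18)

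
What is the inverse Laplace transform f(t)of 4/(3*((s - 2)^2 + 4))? 2*exp(2*t)*sin(2*t)/3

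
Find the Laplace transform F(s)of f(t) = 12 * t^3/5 72/(5 * s^4)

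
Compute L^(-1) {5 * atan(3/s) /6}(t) 5 * sin(3 * t) /(6 * t) 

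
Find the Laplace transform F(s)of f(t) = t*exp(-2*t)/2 1/(2*(s + 2)^2)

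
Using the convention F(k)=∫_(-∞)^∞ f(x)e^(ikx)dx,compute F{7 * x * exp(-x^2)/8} 7 * I * sqrt(pi) * k * exp(-k^2/4)/16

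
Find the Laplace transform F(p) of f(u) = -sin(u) -1/(p^2 + 1) 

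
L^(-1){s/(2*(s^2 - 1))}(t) cosh(t)/2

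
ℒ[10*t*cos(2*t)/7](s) 10*(s^2-4)/(7*(s^2 + 4)^2)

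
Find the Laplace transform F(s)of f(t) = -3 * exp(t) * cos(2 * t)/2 3 * (1 - s)/(2 * ((s - 1)^2 + 4))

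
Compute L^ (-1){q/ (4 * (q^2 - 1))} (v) cosh (v)/4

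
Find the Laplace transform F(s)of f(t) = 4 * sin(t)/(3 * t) 4 * atan(1/s)/3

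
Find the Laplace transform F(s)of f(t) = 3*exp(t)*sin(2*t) 6/((s - 1)^2+4)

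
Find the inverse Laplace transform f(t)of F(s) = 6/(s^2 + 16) 3 * sin(4 * t)/2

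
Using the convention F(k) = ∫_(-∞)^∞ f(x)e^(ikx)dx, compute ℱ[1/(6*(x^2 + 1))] pi*exp(-Abs(k))/6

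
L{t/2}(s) 1/(2*s^2) 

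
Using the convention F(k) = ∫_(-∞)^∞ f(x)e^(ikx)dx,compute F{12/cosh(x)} 12*pi/cosh(pi*k/2)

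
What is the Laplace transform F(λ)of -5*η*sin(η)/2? -5*λ/(λ^2+1)^2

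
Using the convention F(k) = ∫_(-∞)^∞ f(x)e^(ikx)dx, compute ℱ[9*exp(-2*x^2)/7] 9*sqrt(2)*sqrt(pi)*exp(-k^2/8)/14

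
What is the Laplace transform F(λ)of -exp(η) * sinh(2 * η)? -2/((λ - 1)^2 - 4)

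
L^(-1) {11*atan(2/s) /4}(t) 11*sin(2*t) /(4*t) 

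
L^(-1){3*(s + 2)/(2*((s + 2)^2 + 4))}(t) 3*exp(-2*t)*cos(2*t)/2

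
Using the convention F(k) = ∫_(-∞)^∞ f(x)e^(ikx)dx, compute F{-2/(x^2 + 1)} -2*pi*exp(-Abs(k))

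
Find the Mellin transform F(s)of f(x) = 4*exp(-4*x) 2^(2 - 2*s)*gamma(s)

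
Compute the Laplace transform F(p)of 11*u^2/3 22/(3*p^3)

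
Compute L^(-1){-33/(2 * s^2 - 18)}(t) -11 * sinh(3 * t)/2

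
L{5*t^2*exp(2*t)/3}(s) 10/(3*(s - 2)^3)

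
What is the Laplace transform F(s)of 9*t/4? 9/(4*s^2)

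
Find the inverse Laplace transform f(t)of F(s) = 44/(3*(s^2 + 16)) 11*sin(4*t)/3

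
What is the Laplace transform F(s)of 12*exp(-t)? 12/(s + 1)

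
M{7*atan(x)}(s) -7*pi*sec(pi*s/2)/(2*s)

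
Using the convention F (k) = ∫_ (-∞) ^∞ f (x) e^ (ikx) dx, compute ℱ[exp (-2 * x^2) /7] sqrt (2) * sqrt (pi) * exp (-k^2/8) /14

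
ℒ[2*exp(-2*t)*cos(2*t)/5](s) 2*(s+2)/(5*((s+2)^2+4))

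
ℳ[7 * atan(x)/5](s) -7 * pi * sec(pi * s/2)/(10 * s)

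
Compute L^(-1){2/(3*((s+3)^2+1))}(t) 2*exp(-3*t)*sin(t)/3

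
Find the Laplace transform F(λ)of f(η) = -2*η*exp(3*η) -2/(λ - 3)^2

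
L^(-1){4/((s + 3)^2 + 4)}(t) 2*exp(-3*t)*sin(2*t)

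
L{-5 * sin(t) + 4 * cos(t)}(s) 4 * s/(s^2 + 1) - 5/(s^2 + 1)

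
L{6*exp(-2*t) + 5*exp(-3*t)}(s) 6/(s + 2) + 5/(s + 3)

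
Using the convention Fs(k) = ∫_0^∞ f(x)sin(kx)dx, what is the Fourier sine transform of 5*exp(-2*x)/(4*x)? 5*atan(k/2)/4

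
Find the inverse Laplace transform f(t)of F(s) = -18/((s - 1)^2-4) -9 * exp(t) * sinh(2 * t)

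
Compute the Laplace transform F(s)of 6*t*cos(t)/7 6*(s^2 - 1)/(7*(s^2 + 1)^2)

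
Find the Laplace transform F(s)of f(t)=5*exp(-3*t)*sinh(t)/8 5/(8*((s + 3)^2 - 1))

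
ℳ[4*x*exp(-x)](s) 4*gamma(s + 1) 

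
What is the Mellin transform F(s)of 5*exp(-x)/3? 5*gamma(s)/3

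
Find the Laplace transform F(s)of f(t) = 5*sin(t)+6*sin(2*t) 12/(s^2+4)+5/(s^2+1)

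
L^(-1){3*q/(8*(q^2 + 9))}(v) 3*cos(3*v)/8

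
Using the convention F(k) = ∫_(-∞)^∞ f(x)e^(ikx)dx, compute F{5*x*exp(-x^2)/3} 5*I*sqrt(pi)*k*exp(-k^2/4)/6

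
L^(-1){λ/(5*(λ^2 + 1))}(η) cos(η)/5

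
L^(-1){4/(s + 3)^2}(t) 4 * t * exp(-3 * t)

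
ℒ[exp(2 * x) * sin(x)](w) 1/((w - 2)^2 + 1)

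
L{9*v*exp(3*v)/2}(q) 9/(2*(q - 3)^2)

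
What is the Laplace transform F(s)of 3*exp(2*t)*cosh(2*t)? 3*(s - 2)/(s*(s - 4))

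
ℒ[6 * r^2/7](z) 12/(7 * z^3)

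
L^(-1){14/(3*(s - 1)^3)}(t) 7*t^2*exp(t)/3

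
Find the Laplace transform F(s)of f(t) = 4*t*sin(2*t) 16*s/(s^2 + 4)^2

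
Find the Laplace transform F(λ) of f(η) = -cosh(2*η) -λ/(λ^2 - 4) 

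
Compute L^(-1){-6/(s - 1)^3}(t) -3*t^2*exp(t)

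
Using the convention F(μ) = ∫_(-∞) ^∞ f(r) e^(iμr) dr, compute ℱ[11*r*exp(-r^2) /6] 11*I*sqrt(pi)*μ*exp(-μ^2/4) /12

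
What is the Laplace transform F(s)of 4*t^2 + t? s^(-2) + 8/s^3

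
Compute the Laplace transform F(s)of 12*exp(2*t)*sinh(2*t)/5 24/(5*s*(s - 4))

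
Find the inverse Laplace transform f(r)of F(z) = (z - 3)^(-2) r*exp(3*r)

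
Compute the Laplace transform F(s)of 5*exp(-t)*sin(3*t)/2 15/(2*((s+1)^2+9))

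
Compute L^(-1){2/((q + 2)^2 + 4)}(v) exp(-2*v)*sin(2*v)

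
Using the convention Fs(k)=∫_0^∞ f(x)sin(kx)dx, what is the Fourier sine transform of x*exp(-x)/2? k/(k^2 + 1)^2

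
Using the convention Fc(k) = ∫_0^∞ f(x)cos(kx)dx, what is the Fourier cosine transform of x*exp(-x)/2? (1 - k^2)/(2*(k^2+1)^2)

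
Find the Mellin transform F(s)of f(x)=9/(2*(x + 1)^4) 3*gamma(s)*gamma(4 - s)/4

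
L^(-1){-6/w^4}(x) -x^3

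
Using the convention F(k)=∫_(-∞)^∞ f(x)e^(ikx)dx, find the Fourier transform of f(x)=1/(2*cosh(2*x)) pi/(4*cosh(pi*k/4))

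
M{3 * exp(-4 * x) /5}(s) 3 * gamma(s) /(5 * 4^s) 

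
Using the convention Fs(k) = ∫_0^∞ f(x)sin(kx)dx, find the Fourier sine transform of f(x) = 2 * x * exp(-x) 4 * k/(k^2 + 1)^2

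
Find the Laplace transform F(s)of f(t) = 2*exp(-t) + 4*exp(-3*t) 4/(s + 3) + 2/(s + 1)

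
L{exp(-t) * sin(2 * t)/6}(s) 1/(3 * ((s+1)^2+4))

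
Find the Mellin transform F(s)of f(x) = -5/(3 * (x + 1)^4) 5 * pi * (s - 3) * (s - 2) * (s - 1)/(18 * sin(pi * s))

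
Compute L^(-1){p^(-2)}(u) u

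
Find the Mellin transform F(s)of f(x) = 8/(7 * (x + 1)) 8 * pi * csc(pi * s)/7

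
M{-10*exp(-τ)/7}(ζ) -10*gamma(ζ)/7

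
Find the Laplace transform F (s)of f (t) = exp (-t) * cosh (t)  (s + 1)/ (s * (s + 2))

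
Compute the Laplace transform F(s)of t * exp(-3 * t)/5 1/(5 * (s + 3)^2)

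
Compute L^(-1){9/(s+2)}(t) 9*exp(-2*t)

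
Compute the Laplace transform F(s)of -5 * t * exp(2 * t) -5/(s - 2)^2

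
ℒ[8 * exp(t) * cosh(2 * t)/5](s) 8 * (s - 1)/(5 * ((s - 1)^2 - 4))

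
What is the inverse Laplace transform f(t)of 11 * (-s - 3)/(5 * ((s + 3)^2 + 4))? -11 * exp(-3 * t) * cos(2 * t)/5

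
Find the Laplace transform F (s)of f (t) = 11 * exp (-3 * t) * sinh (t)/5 11/ (5 * ( (s + 3)^2-1))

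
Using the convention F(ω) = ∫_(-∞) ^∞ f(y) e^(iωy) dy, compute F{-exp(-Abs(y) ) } -2/(ω^2+1) 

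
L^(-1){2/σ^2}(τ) 2*τ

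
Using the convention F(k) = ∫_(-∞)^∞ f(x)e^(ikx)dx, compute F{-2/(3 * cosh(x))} -2 * pi/(3 * cosh(pi * k/2))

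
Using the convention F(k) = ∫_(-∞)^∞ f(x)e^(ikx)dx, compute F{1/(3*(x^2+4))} pi*exp(-2*Abs(k))/6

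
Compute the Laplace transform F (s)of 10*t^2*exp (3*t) 20/ (s - 3)^3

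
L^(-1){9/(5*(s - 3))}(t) 9*exp(3*t)/5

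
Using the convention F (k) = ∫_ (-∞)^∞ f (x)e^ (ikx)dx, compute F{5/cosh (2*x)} 5*pi/ (2*cosh (pi*k/4))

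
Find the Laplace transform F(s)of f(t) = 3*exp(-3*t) 3/(s + 3)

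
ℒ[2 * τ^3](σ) 12/σ^4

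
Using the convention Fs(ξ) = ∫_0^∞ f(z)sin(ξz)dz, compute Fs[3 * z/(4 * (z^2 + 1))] 3 * pi * exp(-ξ)/8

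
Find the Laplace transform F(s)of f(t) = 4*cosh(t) 4*s/(s^2-1)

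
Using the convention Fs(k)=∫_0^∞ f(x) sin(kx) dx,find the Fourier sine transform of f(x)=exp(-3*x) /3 k/(3*(k^2 + 9) ) 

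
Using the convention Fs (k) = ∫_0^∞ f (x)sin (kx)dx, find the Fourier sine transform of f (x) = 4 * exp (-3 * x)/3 4 * k/ (3 * (k^2 + 9))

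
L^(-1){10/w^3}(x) 5*x^2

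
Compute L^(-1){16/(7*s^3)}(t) 8*t^2/7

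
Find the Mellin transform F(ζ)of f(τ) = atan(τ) -pi*sec(pi*ζ/2)/(2*ζ)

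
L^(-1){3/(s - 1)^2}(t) 3 * t * exp(t)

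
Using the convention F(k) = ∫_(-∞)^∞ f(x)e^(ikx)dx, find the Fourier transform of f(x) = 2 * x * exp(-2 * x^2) sqrt(2) * I * sqrt(pi) * k * exp(-k^2/8)/4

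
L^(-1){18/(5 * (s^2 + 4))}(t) 9 * sin(2 * t)/5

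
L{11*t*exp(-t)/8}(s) 11/(8*(s + 1)^2)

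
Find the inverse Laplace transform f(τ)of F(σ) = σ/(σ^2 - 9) cosh(3 * τ)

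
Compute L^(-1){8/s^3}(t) 4*t^2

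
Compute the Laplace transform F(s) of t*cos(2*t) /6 (s^2 - 4) /(6*(s^2 + 4) ^2) 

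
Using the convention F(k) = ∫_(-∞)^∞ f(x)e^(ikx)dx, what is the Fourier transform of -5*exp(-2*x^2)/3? -5*sqrt(2)*sqrt(pi)*exp(-k^2/8)/6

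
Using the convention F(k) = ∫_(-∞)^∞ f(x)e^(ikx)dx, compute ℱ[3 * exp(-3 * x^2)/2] sqrt(3) * sqrt(pi) * exp(-k^2/12)/2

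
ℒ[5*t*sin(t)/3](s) 10*s/(3*(s^2 + 1)^2)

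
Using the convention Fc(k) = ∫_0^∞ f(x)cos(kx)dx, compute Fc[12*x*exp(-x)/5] 12*(1 - k^2)/(5*(k^2 + 1)^2)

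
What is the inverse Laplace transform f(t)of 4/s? 4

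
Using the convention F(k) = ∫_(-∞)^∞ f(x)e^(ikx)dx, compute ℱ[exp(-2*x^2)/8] sqrt(2)*sqrt(pi)*exp(-k^2/8)/16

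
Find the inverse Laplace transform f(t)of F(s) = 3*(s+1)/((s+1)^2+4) 3*exp(-t)*cos(2*t)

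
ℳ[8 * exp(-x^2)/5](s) 4 * gamma(s/2)/5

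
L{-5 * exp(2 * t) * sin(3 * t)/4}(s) -15/(4 * (s - 2)^2 + 36)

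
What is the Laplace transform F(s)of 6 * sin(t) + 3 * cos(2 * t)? 6/(s^2 + 1) + 3 * s/(s^2 + 4)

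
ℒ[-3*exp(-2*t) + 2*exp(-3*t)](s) 2/(s + 3) - 3/(s + 2)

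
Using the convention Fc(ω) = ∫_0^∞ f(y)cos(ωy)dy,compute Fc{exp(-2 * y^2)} sqrt(2) * sqrt(pi) * exp(-ω^2/8)/4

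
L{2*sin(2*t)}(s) 4/(s^2 + 4)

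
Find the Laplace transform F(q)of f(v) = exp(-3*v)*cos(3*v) (q+3)/((q+3)^2+9)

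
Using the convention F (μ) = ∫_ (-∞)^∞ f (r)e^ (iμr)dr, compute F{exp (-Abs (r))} 2/ (μ^2 + 1)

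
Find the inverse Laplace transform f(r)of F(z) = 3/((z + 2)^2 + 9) exp(-2 * r) * sin(3 * r)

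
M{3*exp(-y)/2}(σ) 3*gamma(σ)/2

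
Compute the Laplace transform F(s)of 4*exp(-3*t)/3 4/(3*(s + 3))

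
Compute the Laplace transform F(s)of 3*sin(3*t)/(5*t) 3*atan(3/s)/5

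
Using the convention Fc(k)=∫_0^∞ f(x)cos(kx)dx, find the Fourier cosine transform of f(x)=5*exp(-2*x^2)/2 5*sqrt(2)*sqrt(pi)*exp(-k^2/8)/8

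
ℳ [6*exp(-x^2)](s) 3*gamma(s/2)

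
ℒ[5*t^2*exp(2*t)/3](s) 10/(3*(s - 2)^3)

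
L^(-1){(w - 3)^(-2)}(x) x*exp(3*x)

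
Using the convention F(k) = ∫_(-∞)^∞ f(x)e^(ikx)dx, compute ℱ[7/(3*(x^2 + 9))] 7*pi*exp(-3*Abs(k))/9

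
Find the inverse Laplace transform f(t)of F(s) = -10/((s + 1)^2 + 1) -10 * exp(-t) * sin(t)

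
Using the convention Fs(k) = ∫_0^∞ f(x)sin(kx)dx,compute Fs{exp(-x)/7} k/(7 * (k^2 + 1))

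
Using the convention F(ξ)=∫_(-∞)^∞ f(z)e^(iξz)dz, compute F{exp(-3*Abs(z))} 6/(ξ^2 + 9)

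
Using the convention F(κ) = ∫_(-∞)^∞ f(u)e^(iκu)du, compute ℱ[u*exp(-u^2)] I*sqrt(pi)*κ*exp(-κ^2/4)/2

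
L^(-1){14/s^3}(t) 7 * t^2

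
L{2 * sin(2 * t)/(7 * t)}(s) 2 * atan(2/s)/7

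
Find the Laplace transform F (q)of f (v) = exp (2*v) 1/ (q - 2)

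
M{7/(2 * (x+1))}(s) 7 * pi * csc(pi * s)/2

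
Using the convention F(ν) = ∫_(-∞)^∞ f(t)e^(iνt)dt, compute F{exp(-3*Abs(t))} 6/(ν^2 + 9)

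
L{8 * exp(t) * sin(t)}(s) 8/((s - 1)^2+1)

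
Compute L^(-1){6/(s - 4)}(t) 6*exp(4*t)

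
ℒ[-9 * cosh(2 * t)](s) -9 * s/(s^2 - 4)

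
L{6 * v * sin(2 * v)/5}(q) 24 * q/(5 * (q^2 + 4)^2)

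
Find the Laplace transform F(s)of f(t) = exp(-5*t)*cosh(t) (s + 5)/((s + 5)^2-1)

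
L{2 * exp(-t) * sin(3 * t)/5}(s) 6/(5 * ((s+1)^2+9))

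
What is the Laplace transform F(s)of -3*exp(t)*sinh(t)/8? -3/(8*s*(s - 2))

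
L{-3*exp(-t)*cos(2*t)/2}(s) 3*(-s - 1)/(2*((s + 1)^2 + 4))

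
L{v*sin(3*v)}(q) 6*q/(q^2 + 9)^2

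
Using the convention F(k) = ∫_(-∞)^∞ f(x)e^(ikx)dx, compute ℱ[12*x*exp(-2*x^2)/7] 3*sqrt(2)*I*sqrt(pi)*k*exp(-k^2/8)/14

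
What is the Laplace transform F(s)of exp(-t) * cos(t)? (s + 1)/((s + 1)^2 + 1)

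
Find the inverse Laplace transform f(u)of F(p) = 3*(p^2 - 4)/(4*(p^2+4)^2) 3*u*cos(2*u)/4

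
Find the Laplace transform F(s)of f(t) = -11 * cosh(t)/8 -11 * s/(8 * s^2-8)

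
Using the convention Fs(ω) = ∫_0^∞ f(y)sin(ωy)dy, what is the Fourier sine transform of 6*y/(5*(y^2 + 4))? 3*pi*exp(-2*ω)/5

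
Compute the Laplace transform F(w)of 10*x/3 10/(3*w^2)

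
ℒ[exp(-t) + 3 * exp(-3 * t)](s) 1/(s + 1) + 3/(s + 3)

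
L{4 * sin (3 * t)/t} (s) 4 * atan (3/s)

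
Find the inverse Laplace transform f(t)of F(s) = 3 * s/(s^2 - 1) 3 * cosh(t)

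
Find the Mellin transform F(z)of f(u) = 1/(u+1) pi*csc(pi*z)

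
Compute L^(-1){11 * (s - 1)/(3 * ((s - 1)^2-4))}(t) 11 * exp(t) * cosh(2 * t)/3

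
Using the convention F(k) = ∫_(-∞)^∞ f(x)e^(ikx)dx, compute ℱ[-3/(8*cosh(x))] -3*pi/(8*cosh(pi*k/2))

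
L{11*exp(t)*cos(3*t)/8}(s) 11*(s - 1)/(8*((s - 1)^2 + 9))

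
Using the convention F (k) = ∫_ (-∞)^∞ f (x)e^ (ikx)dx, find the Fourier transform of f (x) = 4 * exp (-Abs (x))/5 8/ (5 * (k^2 + 1))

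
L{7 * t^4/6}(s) 28/s^5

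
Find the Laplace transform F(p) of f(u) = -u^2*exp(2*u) -2/(p - 2) ^3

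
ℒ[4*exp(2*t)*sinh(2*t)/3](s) 8/(3*s*(s - 4))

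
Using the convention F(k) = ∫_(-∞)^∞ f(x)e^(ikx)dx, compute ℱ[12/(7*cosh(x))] 12*pi/(7*cosh(pi*k/2))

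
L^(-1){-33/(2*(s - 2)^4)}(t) -11*t^3*exp(2*t)/4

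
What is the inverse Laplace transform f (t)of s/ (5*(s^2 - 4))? cosh (2*t)/5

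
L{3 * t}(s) 3/s^2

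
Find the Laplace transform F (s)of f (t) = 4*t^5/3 160/s^6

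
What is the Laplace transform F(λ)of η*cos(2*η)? (λ^2 - 4)/(λ^2 + 4)^2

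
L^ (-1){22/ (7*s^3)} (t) 11*t^2/7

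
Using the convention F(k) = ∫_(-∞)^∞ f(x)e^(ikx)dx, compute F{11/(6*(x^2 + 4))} 11*pi*exp(-2*Abs(k))/12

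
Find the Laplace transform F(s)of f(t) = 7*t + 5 7/s^2 + 5/s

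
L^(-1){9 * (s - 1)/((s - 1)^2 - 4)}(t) 9 * exp(t) * cosh(2 * t)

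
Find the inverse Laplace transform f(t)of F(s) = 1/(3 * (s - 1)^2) t * exp(t)/3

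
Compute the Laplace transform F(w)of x w^(-2)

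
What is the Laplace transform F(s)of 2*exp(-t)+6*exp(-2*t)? 6/(s+2)+2/(s+1)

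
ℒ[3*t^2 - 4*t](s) 6/s^3 - 4/s^2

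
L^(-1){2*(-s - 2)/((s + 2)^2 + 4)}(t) -2*exp(-2*t)*cos(2*t)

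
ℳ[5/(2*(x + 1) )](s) 5*pi*csc(pi*s) /2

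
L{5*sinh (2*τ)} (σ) 10/ (σ^2-4)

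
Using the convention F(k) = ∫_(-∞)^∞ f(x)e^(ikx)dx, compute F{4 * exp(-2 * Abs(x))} 16/(k^2 + 4)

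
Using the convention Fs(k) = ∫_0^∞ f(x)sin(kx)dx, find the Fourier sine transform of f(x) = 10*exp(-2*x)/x 10*atan(k/2)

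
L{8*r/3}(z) 8/(3*z^2)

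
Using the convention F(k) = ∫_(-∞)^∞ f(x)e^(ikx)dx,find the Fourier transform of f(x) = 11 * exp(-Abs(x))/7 22/(7 * (k^2 + 1))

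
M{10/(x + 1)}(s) 10*pi*csc(pi*s)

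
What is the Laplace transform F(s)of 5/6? 5/(6 * s)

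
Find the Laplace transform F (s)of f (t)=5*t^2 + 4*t 10/s^3 + 4/s^2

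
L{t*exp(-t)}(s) (s + 1)^(-2)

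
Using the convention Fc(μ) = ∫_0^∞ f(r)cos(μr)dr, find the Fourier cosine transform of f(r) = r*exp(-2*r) (4 - μ^2)/(μ^2 + 4)^2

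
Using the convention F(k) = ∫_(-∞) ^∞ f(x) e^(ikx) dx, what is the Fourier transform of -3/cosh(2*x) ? -3*pi/(2*cosh(pi*k/4) ) 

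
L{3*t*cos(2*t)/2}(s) 3*(s^2-4)/(2*(s^2+4)^2)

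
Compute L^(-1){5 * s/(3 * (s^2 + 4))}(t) 5 * cos(2 * t)/3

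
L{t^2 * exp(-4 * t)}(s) 2/(s+4)^3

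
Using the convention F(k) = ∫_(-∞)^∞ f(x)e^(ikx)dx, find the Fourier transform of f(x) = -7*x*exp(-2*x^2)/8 -7*sqrt(2)*I*sqrt(pi)*k*exp(-k^2/8)/64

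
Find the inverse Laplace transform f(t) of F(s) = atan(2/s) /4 sin(2*t) /(4*t) 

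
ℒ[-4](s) -4/s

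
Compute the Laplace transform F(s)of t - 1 s^(-2)-1/s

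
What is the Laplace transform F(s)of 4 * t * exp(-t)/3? 4/(3 * (s + 1)^2)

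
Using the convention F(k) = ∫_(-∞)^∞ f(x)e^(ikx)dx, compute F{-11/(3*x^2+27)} -11*pi*exp(-3*Abs(k))/9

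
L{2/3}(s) 2/(3*s)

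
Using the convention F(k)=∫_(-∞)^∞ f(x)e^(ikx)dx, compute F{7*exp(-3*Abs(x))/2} 21/(k^2 + 9)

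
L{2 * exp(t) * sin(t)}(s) 2/((s - 1)^2 + 1)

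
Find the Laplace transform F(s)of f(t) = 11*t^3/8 33/(4*s^4)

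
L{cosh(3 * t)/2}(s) s/(2 * (s^2 - 9))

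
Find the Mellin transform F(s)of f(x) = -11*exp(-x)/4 -11*gamma(s)/4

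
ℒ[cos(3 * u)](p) p/(p^2 + 9)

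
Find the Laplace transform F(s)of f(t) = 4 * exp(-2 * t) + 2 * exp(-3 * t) 2/(s + 3) + 4/(s + 2)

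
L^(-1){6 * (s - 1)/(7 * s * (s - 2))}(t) 6 * exp(t) * cosh(t)/7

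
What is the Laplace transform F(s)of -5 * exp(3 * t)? -5/(s - 3)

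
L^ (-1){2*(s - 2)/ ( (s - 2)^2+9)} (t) 2*exp (2*t)*cos (3*t)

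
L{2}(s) 2/s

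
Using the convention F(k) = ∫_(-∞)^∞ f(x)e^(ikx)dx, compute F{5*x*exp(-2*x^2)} 5*sqrt(2)*I*sqrt(pi)*k*exp(-k^2/8)/8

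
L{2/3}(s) 2/(3 * s)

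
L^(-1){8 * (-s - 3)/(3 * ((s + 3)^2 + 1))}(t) -8 * exp(-3 * t) * cos(t)/3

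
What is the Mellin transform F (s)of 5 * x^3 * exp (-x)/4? 5 * gamma (s + 3)/4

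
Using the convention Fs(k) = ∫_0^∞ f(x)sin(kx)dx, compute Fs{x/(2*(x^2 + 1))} pi*exp(-k)/4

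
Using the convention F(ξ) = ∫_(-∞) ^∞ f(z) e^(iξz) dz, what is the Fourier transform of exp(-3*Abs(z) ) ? 6/(ξ^2+9) 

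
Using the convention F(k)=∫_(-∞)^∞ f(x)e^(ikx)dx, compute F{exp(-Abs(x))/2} 1/(k^2 + 1)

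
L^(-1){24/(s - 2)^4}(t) 4*t^3*exp(2*t)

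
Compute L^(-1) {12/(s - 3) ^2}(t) 12 * t * exp(3 * t) 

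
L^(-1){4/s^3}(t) 2 * t^2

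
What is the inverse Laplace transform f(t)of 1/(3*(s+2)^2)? t*exp(-2*t)/3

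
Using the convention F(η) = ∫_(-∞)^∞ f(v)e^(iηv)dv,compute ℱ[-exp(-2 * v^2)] -sqrt(2) * sqrt(pi) * exp(-η^2/8)/2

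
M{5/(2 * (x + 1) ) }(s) 5 * pi * csc(pi * s) /2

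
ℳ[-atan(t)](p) pi*sec(pi*p/2)/(2*p)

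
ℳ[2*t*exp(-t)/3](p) 2*gamma(p + 1)/3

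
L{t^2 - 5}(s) 2/s^3 - 5/s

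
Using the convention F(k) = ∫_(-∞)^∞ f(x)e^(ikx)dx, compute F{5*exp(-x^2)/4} 5*sqrt(pi)*exp(-k^2/4)/4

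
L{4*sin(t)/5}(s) 4/(5*(s^2 + 1))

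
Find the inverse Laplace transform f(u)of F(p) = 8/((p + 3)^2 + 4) 4*exp(-3*u)*sin(2*u)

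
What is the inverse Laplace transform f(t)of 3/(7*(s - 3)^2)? 3*t*exp(3*t)/7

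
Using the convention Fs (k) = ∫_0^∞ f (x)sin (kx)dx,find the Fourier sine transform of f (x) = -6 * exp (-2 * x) -6 * k/ (k^2 + 4)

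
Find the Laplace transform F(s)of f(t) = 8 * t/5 8/(5 * s^2)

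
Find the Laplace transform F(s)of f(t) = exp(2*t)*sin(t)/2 1/(2*((s - 2)^2 + 1))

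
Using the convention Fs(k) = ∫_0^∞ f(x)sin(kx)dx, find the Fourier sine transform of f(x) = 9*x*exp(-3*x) 54*k/(k^2 + 9)^2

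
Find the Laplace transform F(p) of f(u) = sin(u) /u atan(1/p) 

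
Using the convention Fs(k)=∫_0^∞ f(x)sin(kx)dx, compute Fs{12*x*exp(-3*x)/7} 72*k/(7*(k^2 + 9)^2)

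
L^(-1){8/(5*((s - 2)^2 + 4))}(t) 4*exp(2*t)*sin(2*t)/5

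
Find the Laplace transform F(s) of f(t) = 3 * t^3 18/s^4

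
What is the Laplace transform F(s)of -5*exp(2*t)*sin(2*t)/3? -10/(3*(s - 2)^2 + 12)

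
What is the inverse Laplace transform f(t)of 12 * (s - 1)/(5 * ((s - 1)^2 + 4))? 12 * exp(t) * cos(2 * t)/5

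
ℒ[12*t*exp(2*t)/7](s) 12/(7*(s - 2)^2)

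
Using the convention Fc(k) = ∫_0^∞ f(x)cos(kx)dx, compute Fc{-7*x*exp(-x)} 7*(k^2-1)/(k^2 + 1)^2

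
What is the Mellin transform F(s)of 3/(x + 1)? 3*pi*csc(pi*s)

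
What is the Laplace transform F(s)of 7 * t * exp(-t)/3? 7/(3 * (s+1)^2)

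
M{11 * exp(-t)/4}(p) 11 * gamma(p)/4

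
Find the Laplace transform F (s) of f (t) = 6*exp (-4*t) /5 6/ (5*(s + 4) ) 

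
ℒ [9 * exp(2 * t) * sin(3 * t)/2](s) 27/(2 * ((s - 2)^2 + 9))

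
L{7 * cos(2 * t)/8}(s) 7 * s/(8 * (s^2 + 4))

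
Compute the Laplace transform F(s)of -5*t -5/s^2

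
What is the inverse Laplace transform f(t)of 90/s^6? 3 * t^5/4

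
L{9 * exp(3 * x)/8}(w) 9/(8 * (w - 3))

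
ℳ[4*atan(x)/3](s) -2*pi*sec(pi*s/2)/(3*s)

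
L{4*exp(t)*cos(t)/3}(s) 4*(s - 1)/(3*((s - 1)^2 + 1))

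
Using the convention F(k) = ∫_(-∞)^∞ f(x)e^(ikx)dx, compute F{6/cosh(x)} 6 * pi/cosh(pi * k/2)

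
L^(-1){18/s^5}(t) 3*t^4/4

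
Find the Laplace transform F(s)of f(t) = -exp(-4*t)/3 -1/(3*s+12)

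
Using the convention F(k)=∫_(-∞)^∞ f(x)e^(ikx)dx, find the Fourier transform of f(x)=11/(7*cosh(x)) 11*pi/(7*cosh(pi*k/2))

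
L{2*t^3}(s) 12/s^4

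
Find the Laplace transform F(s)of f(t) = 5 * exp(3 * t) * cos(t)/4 5 * (s - 3)/(4 * ((s - 3)^2 + 1))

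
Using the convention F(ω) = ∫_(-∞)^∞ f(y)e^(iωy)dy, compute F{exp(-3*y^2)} sqrt(3)*sqrt(pi)*exp(-ω^2/12)/3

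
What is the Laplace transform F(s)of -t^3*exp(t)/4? -3/(2*(s - 1)^4)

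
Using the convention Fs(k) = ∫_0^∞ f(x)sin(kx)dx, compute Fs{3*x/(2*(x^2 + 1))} 3*pi*exp(-k)/4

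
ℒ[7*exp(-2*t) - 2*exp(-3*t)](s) 7/(s+2) - 2/(s+3)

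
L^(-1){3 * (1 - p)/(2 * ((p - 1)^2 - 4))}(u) -3 * exp(u) * cosh(2 * u)/2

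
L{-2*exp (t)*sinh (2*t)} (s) -4/ ( (s - 1)^2 - 4)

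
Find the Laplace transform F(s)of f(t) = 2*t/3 2/(3*s^2)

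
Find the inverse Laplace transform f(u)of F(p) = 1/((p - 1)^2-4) exp(u)*sinh(2*u)/2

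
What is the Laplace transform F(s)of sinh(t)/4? 1/(4*(s^2 - 1))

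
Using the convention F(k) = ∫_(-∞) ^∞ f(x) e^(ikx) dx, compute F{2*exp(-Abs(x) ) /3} 4/(3*(k^2 + 1) ) 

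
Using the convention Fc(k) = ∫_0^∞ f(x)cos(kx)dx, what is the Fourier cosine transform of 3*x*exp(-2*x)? 3*(4 - k^2)/(k^2 + 4)^2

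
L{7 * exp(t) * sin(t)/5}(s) 7/(5 * ((s - 1)^2 + 1))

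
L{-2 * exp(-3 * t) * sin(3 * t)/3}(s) -2/((s + 3)^2 + 9)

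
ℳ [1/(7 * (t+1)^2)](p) (-pi * p+pi)/(7 * sin(pi * p))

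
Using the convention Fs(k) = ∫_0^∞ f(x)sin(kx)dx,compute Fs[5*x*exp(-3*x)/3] 10*k/(k^2 + 9)^2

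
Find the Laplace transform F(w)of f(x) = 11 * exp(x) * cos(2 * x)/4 11 * (w - 1)/(4 * ((w - 1)^2 + 4))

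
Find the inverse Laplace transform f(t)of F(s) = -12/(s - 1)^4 -2 * t^3 * exp(t)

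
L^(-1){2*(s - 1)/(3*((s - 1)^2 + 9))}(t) 2*exp(t)*cos(3*t)/3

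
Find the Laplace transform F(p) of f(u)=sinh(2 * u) 2/(p^2 - 4) 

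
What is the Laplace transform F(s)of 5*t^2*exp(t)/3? 10/(3*(s - 1)^3)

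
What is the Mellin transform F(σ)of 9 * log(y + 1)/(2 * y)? -9 * pi * csc(pi * σ)/(2 * σ - 2)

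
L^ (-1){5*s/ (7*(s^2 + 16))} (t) 5*cos (4*t)/7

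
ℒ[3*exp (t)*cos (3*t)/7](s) 3*(s - 1)/ (7*( (s - 1)^2 + 9))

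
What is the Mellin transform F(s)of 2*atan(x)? -pi*sec(pi*s/2)/s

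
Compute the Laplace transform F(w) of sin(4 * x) 4/(w^2 + 16) 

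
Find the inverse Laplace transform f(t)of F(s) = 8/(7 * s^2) 8 * t/7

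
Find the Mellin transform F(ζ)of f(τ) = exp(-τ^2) gamma(ζ/2)/2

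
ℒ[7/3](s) 7/(3 * s)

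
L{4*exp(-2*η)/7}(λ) 4/(7*(λ + 2))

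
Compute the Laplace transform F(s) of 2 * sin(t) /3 2/(3 * (s^2 + 1) ) 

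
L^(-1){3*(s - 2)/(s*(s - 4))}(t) 3*exp(2*t)*cosh(2*t)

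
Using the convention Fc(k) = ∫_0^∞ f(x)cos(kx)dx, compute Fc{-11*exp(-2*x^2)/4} -11*sqrt(2)*sqrt(pi)*exp(-k^2/8)/16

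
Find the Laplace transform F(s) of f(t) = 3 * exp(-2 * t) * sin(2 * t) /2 3/((s + 2) ^2 + 4) 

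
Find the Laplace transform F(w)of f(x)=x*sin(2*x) 4*w/(w^2 + 4)^2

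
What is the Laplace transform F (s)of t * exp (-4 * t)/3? 1/ (3 * (s+4)^2)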